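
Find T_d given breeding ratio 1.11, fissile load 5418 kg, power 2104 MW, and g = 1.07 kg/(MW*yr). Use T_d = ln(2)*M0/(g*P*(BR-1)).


Breeding gain G = BR - 1 = 1.11 - 1 = 0.11
Fissile production rate = g * P * G = 1.07 * 2104 * 0.11 = 247.6408 kg/yr
T_d = ln(2) * M0 / (g * P * G)
T_d = ln(2) * 5418 / 247.6408 = 15.165 yr

15.165


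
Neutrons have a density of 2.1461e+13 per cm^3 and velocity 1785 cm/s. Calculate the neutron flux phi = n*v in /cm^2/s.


phi = n * v
phi = 2.1461e+13 * 1785
phi = 3.8308e+16 /cm^2/s

3.8308e+16


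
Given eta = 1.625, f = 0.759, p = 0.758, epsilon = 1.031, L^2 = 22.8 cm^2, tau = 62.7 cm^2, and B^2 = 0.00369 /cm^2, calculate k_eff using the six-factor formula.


k_inf = eta*f*p*eps = 1.625*0.759*0.758*1.031 = 0.9638801
P_TNL = 1/(1 + L^2*B^2) = 1/(1 + 22.8*0.00369) = 0.9223969
P_FNL = exp(-B^2*tau) = exp(-0.00369*62.7) = 0.7934514
k_eff = k_inf * P_TNL * P_FNL = 0.9638801 * 0.9223969 * 0.7934514
k_eff = 0.70544

0.70544


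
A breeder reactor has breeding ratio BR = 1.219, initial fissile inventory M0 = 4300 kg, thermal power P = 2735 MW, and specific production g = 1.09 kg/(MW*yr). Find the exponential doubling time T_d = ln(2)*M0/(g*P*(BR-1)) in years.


Breeding gain G = BR - 1 = 1.219 - 1 = 0.219
Fissile production rate = g * P * G = 1.09 * 2735 * 0.219 = 652.87185 kg/yr
T_d = ln(2) * M0 / (g * P * G)
T_d = ln(2) * 4300 / 652.87185 = 4.5653 yr

4.5653


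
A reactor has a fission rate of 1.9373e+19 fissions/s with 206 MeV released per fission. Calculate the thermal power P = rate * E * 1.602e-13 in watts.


P = fission_rate * E_MeV * 1.602e-13
P = 1.9373e+19 * 206 * 1.602e-13
P = 6.3933e+08 W

6.3933e+08


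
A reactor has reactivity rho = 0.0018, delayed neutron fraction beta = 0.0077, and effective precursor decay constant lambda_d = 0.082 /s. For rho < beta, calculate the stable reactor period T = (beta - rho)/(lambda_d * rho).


T = (beta - rho) / (lambda_d * rho)
T = (0.0077 - 0.0018) / (0.082 * 0.0018)
T = 39.973 s

39.973


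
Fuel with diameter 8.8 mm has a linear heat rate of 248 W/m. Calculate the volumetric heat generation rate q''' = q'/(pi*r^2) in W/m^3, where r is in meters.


r = D / 2 / 1000 = 8.8 / 2 / 1000 = 0.0044 m
q''' = q' / (pi * r^2)
q''' = 248 / (pi * 0.0044^2)
q''' = 4.0775e+06 W/m^3

4.0775e+06


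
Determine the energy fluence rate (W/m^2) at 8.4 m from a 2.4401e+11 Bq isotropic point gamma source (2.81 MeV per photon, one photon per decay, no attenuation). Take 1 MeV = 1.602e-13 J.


psi = A * E * 1.602e-13 / (4*pi*r^2)
psi = 2.4401e+11 * 2.81 * 1.602e-13 / (4*pi*8.4^2)
psi = 1.2388e-04 W/m^2

1.2388e-04


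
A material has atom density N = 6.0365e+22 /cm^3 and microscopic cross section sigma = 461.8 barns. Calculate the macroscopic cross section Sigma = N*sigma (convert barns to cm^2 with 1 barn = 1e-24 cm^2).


Sigma = N * sigma_barns * 1e-24
Sigma = 6.0365e+22 * 461.8 * 1e-24
Sigma = 27.877 /cm

27.877


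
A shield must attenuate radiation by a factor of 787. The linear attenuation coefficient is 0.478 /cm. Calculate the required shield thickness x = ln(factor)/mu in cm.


x = ln(factor) / mu
x = ln(787) / 0.478
x = 13.950 cm

13.950


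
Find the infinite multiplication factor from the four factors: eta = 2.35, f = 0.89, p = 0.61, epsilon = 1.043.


k_inf = eta * f * p * epsilon
k_inf = 2.35 * 0.89 * 0.61 * 1.043
k_inf = 1.3307

1.3307


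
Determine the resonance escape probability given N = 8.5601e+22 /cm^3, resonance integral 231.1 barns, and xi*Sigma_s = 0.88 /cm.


p = exp(-N * I * 1e-24 / (xi*Sigma_s))
p = exp(-8.5601e+22 * 231.1 * 1e-24 / 0.88)
p = 1.7261e-10

1.7261e-10


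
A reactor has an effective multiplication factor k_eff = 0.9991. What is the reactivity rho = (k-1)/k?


rho = (k_eff - 1) / k_eff
rho = (0.9991 - 1) / 0.9991
rho = -9.0081e-04

-9.0081e-04


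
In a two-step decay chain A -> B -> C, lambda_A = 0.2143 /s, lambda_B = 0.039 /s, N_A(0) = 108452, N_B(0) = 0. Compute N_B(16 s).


N_B(t) = lambda_A * N_A0 / (lambda_B - lambda_A) * [exp(-lambda_A*t) - exp(-lambda_B*t)]
exp(-0.2143*16) = 0.03242583; exp(-0.039*16) = 0.5357970
N_B = 0.2143 * 108452 / (0.039 - 0.2143) * (0.03242583 - 0.5357970)
N_B = 66737

66737


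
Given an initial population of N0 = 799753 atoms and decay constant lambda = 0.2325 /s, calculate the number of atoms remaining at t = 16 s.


N = N0 * exp(-lambda * t)
N = 799753 * exp(-0.2325 * 16)
N = 19381

19381


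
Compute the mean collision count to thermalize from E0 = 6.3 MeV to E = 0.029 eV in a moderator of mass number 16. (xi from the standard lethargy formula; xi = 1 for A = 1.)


xi = 1 + (A-1)^2/(2A)*ln((A-1)/(A+1)) = 0.1199467 (for A = 16)
n = ln(E0/E) / xi
n = ln(6.3e6 / 0.029) / 0.1199467
n = ln(2.172414e+08) / 0.1199467 = 160.04

160.04


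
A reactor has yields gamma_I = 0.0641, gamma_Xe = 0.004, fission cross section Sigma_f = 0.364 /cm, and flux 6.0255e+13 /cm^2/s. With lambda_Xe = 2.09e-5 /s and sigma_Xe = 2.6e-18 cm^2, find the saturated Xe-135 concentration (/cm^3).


Xe_eq = (gamma_I + gamma_Xe) * Sigma_f * phi / (lambda_Xe + sigma_Xe * phi)
Numerator = (0.0641 + 0.004) * 0.364 * 6.0255e+13 = 1.493625e+12
Denominator = 2.09e-5 + 2.6e-18 * 6.0255e+13 = 1.775630e-04
Xe_eq = 1.493625e+12 / 1.775630e-04 = 8.4118e+15 /cm^3

8.4118e+15


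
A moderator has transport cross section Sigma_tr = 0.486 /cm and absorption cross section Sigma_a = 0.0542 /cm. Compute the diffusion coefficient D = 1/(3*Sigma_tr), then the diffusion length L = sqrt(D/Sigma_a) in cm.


D = 1 / (3 * Sigma_tr) = 1 / (3 * 0.486) = 0.6858711 cm
L = sqrt(D / Sigma_a)
L = sqrt(0.6858711 / 0.0542)
L = 3.5573 cm

3.5573


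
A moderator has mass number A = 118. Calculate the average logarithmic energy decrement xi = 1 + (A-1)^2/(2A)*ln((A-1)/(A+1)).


xi = 1 + (A-1)^2/(2A) * ln((A-1)/(A+1))
xi = 1 + (118-1)^2/(2*118) * ln((118-1)/(118 +1))
xi = 0.016854

0.016854


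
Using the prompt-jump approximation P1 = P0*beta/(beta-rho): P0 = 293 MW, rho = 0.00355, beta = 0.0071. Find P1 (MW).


P1/P0 = beta / (beta - rho)
P1/P0 = 0.0071 / (0.0071 - 0.00355) = 2.000000
P1 = 293 * 2.000000 = 586.00 MW

586.00


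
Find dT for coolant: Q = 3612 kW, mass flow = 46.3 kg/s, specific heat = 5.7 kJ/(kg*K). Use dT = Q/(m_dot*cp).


dT = Q / (m_dot * cp)
dT = 3612 / (46.3 * 5.7)
dT = 13.686 C

13.686


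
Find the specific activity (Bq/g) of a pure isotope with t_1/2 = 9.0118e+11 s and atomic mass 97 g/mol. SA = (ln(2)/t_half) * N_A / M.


lambda = ln(2) / t_half = ln(2) / 9.0118e+11 = 7.691551e-13 /s
SA = lambda * N_A / M
SA = 7.691551e-13 * 6.022e23 / 97
SA = 4.7751e+09 Bq/g

4.7751e+09


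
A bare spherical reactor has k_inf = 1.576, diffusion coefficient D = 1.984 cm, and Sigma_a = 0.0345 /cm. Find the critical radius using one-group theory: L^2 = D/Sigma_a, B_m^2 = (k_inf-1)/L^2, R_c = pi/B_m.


L^2 = D / Sigma_a = 1.984 / 0.0345 = 57.50725 cm^2
B_m^2 = (k_inf - 1) / L^2 = (1.576 - 1) / 57.50725 = 0.01001613 /cm^2
For a bare sphere: B_g = pi/R, so R_c = pi / sqrt(B_m^2)
R_c = pi / sqrt(0.01001613) = 31.391 cm

31.391


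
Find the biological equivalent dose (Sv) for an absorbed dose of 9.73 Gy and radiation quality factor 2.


H = D * Q
H = 9.73 * 2
H = 19.460 Sv

19.460


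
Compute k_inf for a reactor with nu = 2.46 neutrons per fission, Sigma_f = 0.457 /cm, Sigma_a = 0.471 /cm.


k_inf = nu * Sigma_f / Sigma_a
k_inf = 2.46 * 0.457 / 0.471
k_inf = 2.3869

2.3869


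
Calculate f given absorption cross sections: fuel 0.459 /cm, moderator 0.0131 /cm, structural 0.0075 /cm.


f = Sigma_a_fuel / (Sigma_a_fuel + Sigma_a_mod + Sigma_a_other)
f = 0.459 / (0.459 + 0.0131 + 0.0075)
f = 0.95705

0.95705


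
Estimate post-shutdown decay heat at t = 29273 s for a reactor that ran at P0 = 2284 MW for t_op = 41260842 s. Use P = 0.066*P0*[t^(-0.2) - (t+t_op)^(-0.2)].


P/P0 = 0.066 * [t^(-0.2) - (t + t_op)^(-0.2)]
P/P0 = 0.066 * [29273^(-0.2) - (29273 + 41260842)^(-0.2)]
P/P0 = 0.066 * [0.1278517 - 0.02997994] = 0.006459536
P = 2284 * 0.006459536 = 14.754 MW

14.754


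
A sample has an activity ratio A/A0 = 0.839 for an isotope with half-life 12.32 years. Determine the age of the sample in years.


lambda = ln(2) / t_half = ln(2) / 12.32 = 0.05626195 /yr
t = -ln(A/A0) / lambda
t = -ln(0.839) / 0.05626195
t = 3.1201 yr

3.1201


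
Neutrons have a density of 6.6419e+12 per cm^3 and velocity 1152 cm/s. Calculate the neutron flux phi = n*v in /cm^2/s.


phi = n * v
phi = 6.6419e+12 * 1152
phi = 7.6515e+15 /cm^2/s

7.6515e+15


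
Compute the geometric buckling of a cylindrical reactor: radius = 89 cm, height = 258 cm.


B^2 = (2.405/R)^2 + (pi/H)^2
B^2 = (2.405/89)^2 + (pi/258)^2
B^2 = 8.7849e-04 /cm^2

8.7849e-04


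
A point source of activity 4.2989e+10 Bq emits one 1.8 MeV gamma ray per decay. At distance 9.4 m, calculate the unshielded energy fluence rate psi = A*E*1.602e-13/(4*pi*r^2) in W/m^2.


psi = A * E * 1.602e-13 / (4*pi*r^2)
psi = 4.2989e+10 * 1.8 * 1.602e-13 / (4*pi*9.4^2)
psi = 1.1164e-05 W/m^2

1.1164e-05


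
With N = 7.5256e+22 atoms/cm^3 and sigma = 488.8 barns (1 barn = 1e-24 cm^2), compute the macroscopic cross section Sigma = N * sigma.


Sigma = N * sigma_barns * 1e-24
Sigma = 7.5256e+22 * 488.8 * 1e-24
Sigma = 36.785 /cm

36.785


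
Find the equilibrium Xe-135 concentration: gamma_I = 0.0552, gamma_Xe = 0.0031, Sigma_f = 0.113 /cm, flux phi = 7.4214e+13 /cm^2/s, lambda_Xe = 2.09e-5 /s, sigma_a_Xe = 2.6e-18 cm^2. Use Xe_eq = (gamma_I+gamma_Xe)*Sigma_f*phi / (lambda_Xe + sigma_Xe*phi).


Xe_eq = (gamma_I + gamma_Xe) * Sigma_f * phi / (lambda_Xe + sigma_Xe * phi)
Numerator = (0.0552 + 0.0031) * 0.113 * 7.4214e+13 = 4.889144e+11
Denominator = 2.09e-5 + 2.6e-18 * 7.4214e+13 = 2.138564e-04
Xe_eq = 4.889144e+11 / 2.138564e-04 = 2.2862e+15 /cm^3

2.2862e+15


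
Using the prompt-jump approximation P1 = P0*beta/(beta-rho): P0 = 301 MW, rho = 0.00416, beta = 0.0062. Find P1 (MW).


P1/P0 = beta / (beta - rho)
P1/P0 = 0.0062 / (0.0062 - 0.00416) = 3.039216
P1 = 301 * 3.039216 = 914.80 MW

914.80


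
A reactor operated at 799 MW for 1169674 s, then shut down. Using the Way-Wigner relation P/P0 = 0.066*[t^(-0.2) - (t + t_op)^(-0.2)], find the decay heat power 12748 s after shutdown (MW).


P/P0 = 0.066 * [t^(-0.2) - (t + t_op)^(-0.2)]
P/P0 = 0.066 * [12748^(-0.2) - (12748 + 1169674)^(-0.2)]
P/P0 = 0.066 * [0.1509773 - 0.06101625] = 0.005937429
P = 799 * 0.005937429 = 4.7440 MW

4.7440


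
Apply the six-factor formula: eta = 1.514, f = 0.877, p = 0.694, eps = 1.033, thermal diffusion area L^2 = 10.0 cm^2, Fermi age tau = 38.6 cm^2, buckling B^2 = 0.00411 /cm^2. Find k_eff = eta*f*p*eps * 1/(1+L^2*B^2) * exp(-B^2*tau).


k_inf = eta*f*p*eps = 1.514*0.877*0.694*1.033 = 0.9518867
P_TNL = 1/(1 + L^2*B^2) = 1/(1 + 10.0*0.00411) = 0.9605225
P_FNL = exp(-B^2*tau) = exp(-0.00411*38.6) = 0.8532984
k_eff = k_inf * P_TNL * P_FNL = 0.9518867 * 0.9605225 * 0.8532984
k_eff = 0.78018

0.78018


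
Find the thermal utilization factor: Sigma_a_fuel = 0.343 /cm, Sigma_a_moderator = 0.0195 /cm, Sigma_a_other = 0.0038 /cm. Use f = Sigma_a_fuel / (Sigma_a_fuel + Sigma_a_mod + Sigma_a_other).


f = Sigma_a_fuel / (Sigma_a_fuel + Sigma_a_mod + Sigma_a_other)
f = 0.343 / (0.343 + 0.0195 + 0.0038)
f = 0.93639

0.93639


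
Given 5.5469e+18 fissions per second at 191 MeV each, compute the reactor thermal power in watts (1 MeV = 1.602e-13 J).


P = fission_rate * E_MeV * 1.602e-13
P = 5.5469e+18 * 191 * 1.602e-13
P = 1.6973e+08 W

1.6973e+08


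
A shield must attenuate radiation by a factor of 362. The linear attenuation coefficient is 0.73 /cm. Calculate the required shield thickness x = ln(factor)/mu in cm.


x = ln(factor) / mu
x = ln(362) / 0.73
x = 8.0707 cm

8.0707


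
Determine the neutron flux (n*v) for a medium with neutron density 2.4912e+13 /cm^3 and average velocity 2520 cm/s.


phi = n * v
phi = 2.4912e+13 * 2520
phi = 6.2778e+16 /cm^2/s

6.2778e+16


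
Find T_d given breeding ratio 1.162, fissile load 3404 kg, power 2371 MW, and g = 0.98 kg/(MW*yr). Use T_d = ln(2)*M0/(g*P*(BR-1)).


Breeding gain G = BR - 1 = 1.162 - 1 = 0.162
Fissile production rate = g * P * G = 0.98 * 2371 * 0.162 = 376.41996 kg/yr
T_d = ln(2) * M0 / (g * P * G)
T_d = ln(2) * 3404 / 376.41996 = 6.2682 yr

6.2682


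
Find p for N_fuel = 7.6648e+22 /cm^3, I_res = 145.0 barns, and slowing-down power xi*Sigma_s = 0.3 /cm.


p = exp(-N * I * 1e-24 / (xi*Sigma_s))
p = exp(-7.6648e+22 * 145.0 * 1e-24 / 0.3)
p = 8.1451e-17

8.1451e-17


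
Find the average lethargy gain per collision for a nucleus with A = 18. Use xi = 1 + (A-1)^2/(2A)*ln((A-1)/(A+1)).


xi = 1 + (A-1)^2/(2A) * ln((A-1)/(A+1))
xi = 1 + (18-1)^2/(2*18) * ln((18-1)/(18 +1))
xi = 0.10711

0.10711


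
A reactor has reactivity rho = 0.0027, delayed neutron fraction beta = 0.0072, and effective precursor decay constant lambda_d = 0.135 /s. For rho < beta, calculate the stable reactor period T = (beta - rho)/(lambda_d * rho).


T = (beta - rho) / (lambda_d * rho)
T = (0.0072 - 0.0027) / (0.135 * 0.0027)
T = 12.346 s

12.346


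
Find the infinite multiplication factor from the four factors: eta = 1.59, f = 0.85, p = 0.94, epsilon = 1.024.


k_inf = eta * f * p * epsilon
k_inf = 1.59 * 0.85 * 0.94 * 1.024
k_inf = 1.3009

1.3009


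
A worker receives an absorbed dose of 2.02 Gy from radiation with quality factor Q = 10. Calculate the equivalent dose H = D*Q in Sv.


H = D * Q
H = 2.02 * 10
H = 20.200 Sv

20.200


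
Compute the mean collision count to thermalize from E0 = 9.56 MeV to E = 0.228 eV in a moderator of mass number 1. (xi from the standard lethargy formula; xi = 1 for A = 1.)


xi = 1 + (A-1)^2/(2A)*ln((A-1)/(A+1)) = 1 (for A = 1)
n = ln(E0/E) / xi
n = ln(9.56e6 / 0.228) / 1
n = ln(4.192982e+07) / 1 = 17.552

17.552


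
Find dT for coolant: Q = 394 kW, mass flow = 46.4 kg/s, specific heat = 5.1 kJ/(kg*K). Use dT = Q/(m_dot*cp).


dT = Q / (m_dot * cp)
dT = 394 / (46.4 * 5.1)
dT = 1.6650 C

1.6650


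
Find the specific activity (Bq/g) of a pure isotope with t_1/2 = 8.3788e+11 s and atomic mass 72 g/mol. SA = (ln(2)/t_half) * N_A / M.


lambda = ln(2) / t_half = ln(2) / 8.3788e+11 = 8.272631e-13 /s
SA = lambda * N_A / M
SA = 8.272631e-13 * 6.022e23 / 72
SA = 6.9191e+09 Bq/g

6.9191e+09


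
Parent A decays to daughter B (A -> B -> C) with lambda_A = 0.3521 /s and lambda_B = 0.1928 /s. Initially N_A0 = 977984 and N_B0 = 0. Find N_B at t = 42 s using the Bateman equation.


N_B(t) = lambda_A * N_A0 / (lambda_B - lambda_A) * [exp(-lambda_A*t) - exp(-lambda_B*t)]
exp(-0.3521*42) = 3.780649e-07; exp(-0.1928*42) = 3.042685e-04
N_B = 0.3521 * 977984 / (0.1928 - 0.3521) * (3.780649e-07 - 3.042685e-04)
N_B = 656.90

656.90


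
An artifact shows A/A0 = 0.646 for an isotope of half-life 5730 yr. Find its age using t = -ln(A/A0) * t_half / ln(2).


lambda = ln(2) / t_half = ln(2) / 5730 = 1.209681e-04 /yr
t = -ln(A/A0) / lambda
t = -ln(0.646) / 1.209681e-04
t = 3612.2 yr

3612.2


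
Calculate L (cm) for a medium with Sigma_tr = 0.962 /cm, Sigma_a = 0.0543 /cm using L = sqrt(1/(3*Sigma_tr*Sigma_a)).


D = 1 / (3 * Sigma_tr) = 1 / (3 * 0.962) = 0.3465003 cm
L = sqrt(D / Sigma_a)
L = sqrt(0.3465003 / 0.0543)
L = 2.5261 cm

2.5261


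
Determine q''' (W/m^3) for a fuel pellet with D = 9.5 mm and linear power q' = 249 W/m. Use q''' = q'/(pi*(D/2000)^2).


r = D / 2 / 1000 = 9.5 / 2 / 1000 = 0.00475 m
q''' = q' / (pi * r^2)
q''' = 249 / (pi * 0.00475^2)
q''' = 3.5129e+06 W/m^3

3.5129e+06


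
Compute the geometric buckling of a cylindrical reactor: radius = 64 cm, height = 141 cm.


B^2 = (2.405/R)^2 + (pi/H)^2
B^2 = (2.405/64)^2 + (pi/141)^2
B^2 = 0.0019085 /cm^2

0.0019085


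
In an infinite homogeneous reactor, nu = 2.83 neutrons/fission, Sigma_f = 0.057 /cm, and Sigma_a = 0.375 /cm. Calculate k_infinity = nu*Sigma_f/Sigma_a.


k_inf = nu * Sigma_f / Sigma_a
k_inf = 2.83 * 0.057 / 0.375
k_inf = 0.43016

0.43016


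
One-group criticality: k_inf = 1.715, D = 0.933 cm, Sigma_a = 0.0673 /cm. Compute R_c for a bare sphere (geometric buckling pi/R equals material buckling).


L^2 = D / Sigma_a = 0.933 / 0.0673 = 13.86330 cm^2
B_m^2 = (k_inf - 1) / L^2 = (1.715 - 1) / 13.86330 = 0.05157502 /cm^2
For a bare sphere: B_g = pi/R, so R_c = pi / sqrt(B_m^2)
R_c = pi / sqrt(0.05157502) = 13.833 cm

13.833


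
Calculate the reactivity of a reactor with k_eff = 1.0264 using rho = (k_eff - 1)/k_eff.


rho = (k_eff - 1) / k_eff
rho = (1.0264 - 1) / 1.0264
rho = 0.025721

0.025721


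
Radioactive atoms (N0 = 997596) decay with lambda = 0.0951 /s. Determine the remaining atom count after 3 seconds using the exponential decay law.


N = N0 * exp(-lambda * t)
N = 997596 * exp(-0.0951 * 3)
N = 749981

749981


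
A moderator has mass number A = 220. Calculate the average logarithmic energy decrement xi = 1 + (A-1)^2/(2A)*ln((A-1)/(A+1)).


xi = 1 + (A-1)^2/(2A) * ln((A-1)/(A+1))
xi = 1 + (220-1)^2/(2*220) * ln((220-1)/(220 +1))
xi = 0.0090634

0.0090634


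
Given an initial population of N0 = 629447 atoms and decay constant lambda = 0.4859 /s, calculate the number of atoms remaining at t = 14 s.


N = N0 * exp(-lambda * t)
N = 629447 * exp(-0.4859 * 14)
N = 699.24

699.24


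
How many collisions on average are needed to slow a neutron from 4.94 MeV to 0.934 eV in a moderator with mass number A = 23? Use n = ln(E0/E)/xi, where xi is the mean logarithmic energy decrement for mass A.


xi = 1 + (A-1)^2/(2A)*ln((A-1)/(A+1)) = 0.08448899 (for A = 23)
n = ln(E0/E) / xi
n = ln(4.94e6 / 0.934) / 0.08448899
n = ln(5.289079e+06) / 0.08448899 = 183.23

183.23


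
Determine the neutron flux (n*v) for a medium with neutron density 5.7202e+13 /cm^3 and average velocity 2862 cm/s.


phi = n * v
phi = 5.7202e+13 * 2862
phi = 1.6371e+17 /cm^2/s

1.6371e+17


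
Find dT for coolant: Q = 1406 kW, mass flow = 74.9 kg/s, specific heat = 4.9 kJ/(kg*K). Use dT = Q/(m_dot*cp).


dT = Q / (m_dot * cp)
dT = 1406 / (74.9 * 4.9)
dT = 3.8310 C

3.8310


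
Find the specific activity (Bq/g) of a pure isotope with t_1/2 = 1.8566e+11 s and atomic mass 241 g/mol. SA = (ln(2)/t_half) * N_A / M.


lambda = ln(2) / t_half = ln(2) / 1.8566e+11 = 3.733422e-12 /s
SA = lambda * N_A / M
SA = 3.733422e-12 * 6.022e23 / 241
SA = 9.3289e+09 Bq/g

9.3289e+09


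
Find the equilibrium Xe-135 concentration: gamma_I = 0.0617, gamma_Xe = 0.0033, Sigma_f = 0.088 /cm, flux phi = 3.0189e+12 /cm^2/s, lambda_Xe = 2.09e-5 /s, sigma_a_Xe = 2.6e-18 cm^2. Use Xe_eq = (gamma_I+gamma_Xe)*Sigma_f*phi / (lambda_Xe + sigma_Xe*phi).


Xe_eq = (gamma_I + gamma_Xe) * Sigma_f * phi / (lambda_Xe + sigma_Xe * phi)
Numerator = (0.0617 + 0.0033) * 0.088 * 3.0189e+12 = 1.726811e+10
Denominator = 2.09e-5 + 2.6e-18 * 3.0189e+12 = 2.874914e-05
Xe_eq = 1.726811e+10 / 2.874914e-05 = 6.0065e+14 /cm^3

6.0065e+14


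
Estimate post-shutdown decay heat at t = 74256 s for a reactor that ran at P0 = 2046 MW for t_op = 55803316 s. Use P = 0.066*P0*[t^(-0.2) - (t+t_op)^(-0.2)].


P/P0 = 0.066 * [t^(-0.2) - (t + t_op)^(-0.2)]
P/P0 = 0.066 * [74256^(-0.2) - (74256 + 55803316)^(-0.2)]
P/P0 = 0.066 * [0.1061338 - 0.02821971] = 0.005142330
P = 2046 * 0.005142330 = 10.521 MW

10.521


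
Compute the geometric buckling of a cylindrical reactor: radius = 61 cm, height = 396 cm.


B^2 = (2.405/R)^2 + (pi/H)^2
B^2 = (2.405/61)^2 + (pi/396)^2
B^2 = 0.0016174 /cm^2

0.0016174


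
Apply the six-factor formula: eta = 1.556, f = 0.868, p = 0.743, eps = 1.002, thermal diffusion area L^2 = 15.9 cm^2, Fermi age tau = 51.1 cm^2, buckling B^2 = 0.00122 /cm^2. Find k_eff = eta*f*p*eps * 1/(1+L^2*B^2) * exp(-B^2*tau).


k_inf = eta*f*p*eps = 1.556*0.868*0.743*1.002 = 1.005509
P_TNL = 1/(1 + L^2*B^2) = 1/(1 + 15.9*0.00122) = 0.9809711
P_FNL = exp(-B^2*tau) = exp(-0.00122*51.1) = 0.9395615
k_eff = k_inf * P_TNL * P_FNL = 1.005509 * 0.9809711 * 0.9395615
k_eff = 0.92676

0.92676


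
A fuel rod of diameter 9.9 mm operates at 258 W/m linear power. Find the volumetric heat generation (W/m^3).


r = D / 2 / 1000 = 9.9 / 2 / 1000 = 0.00495 m
q''' = q' / (pi * r^2)
q''' = 258 / (pi * 0.00495^2)
q''' = 3.3517e+06 W/m^3

3.3517e+06


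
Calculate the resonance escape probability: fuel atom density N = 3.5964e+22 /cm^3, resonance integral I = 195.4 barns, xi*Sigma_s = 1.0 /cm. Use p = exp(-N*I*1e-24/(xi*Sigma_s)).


p = exp(-N * I * 1e-24 / (xi*Sigma_s))
p = exp(-3.5964e+22 * 195.4 * 1e-24 / 1.0)
p = 8.8727e-04

8.8727e-04


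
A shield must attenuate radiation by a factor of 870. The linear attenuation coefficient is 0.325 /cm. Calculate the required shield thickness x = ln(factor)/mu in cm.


x = ln(factor) / mu
x = ln(870) / 0.325
x = 20.826 cm

20.826


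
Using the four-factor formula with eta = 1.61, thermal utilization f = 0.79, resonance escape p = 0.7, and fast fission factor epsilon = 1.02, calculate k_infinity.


k_inf = eta * f * p * epsilon
k_inf = 1.61 * 0.79 * 0.7 * 1.02
k_inf = 0.90814

0.90814


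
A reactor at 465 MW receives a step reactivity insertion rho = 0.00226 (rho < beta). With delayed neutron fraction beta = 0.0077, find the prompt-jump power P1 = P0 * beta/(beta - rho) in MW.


P1/P0 = beta / (beta - rho)
P1/P0 = 0.0077 / (0.0077 - 0.00226) = 1.415441
P1 = 465 * 1.415441 = 658.18 MW

658.18


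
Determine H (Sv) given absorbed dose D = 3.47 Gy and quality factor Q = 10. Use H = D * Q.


H = D * Q
H = 3.47 * 10
H = 34.700 Sv

34.700


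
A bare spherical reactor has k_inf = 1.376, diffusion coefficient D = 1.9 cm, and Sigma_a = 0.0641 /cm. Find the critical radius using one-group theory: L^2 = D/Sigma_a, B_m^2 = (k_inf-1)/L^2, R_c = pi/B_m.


L^2 = D / Sigma_a = 1.9 / 0.0641 = 29.64119 cm^2
B_m^2 = (k_inf - 1) / L^2 = (1.376 - 1) / 29.64119 = 0.01268505 /cm^2
For a bare sphere: B_g = pi/R, so R_c = pi / sqrt(B_m^2)
R_c = pi / sqrt(0.01268505) = 27.894 cm

27.894


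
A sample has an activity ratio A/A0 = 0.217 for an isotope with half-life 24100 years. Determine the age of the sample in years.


lambda = ln(2) / t_half = ln(2) / 24100 = 2.876129e-05 /yr
t = -ln(A/A0) / lambda
t = -ln(0.217) / 2.876129e-05
t = 53122 yr

53122


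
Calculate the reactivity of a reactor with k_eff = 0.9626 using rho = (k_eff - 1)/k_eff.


rho = (k_eff - 1) / k_eff
rho = (0.9626 - 1) / 0.9626
rho = -0.038853

-0.038853


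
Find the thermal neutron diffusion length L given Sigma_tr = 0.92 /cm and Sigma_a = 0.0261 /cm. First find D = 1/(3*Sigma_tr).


D = 1 / (3 * Sigma_tr) = 1 / (3 * 0.92) = 0.3623188 cm
L = sqrt(D / Sigma_a)
L = sqrt(0.3623188 / 0.0261)
L = 3.7258 cm

3.7258


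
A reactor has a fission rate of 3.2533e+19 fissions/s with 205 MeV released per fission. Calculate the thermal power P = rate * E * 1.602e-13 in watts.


P = fission_rate * E_MeV * 1.602e-13
P = 3.2533e+19 * 205 * 1.602e-13
P = 1.0684e+09 W

1.0684e+09


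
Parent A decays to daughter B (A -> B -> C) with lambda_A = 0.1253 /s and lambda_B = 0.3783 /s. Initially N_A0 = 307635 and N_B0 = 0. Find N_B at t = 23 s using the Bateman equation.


N_B(t) = lambda_A * N_A0 / (lambda_B - lambda_A) * [exp(-lambda_A*t) - exp(-lambda_B*t)]
exp(-0.1253*23) = 0.05602821; exp(-0.3783*23) = 1.664360e-04
N_B = 0.1253 * 307635 / (0.3783 - 0.1253) * (0.05602821 - 1.664360e-04)
N_B = 8511.0

8511.0


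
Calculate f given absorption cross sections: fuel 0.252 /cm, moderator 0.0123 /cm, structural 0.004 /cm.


f = Sigma_a_fuel / (Sigma_a_fuel + Sigma_a_mod + Sigma_a_other)
f = 0.252 / (0.252 + 0.0123 + 0.004)
f = 0.93925

0.93925


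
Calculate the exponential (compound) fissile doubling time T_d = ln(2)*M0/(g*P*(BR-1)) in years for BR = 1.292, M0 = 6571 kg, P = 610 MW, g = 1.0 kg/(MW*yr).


Breeding gain G = BR - 1 = 1.292 - 1 = 0.292
Fissile production rate = g * P * G = 1.0 * 610 * 0.292 = 178.12 kg/yr
T_d = ln(2) * M0 / (g * P * G)
T_d = ln(2) * 6571 / 178.12 = 25.571 yr

25.571


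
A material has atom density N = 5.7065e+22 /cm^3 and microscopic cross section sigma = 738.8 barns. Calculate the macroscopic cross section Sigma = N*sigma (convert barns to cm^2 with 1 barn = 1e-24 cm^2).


Sigma = N * sigma_barns * 1e-24
Sigma = 5.7065e+22 * 738.8 * 1e-24
Sigma = 42.160 /cm

42.160


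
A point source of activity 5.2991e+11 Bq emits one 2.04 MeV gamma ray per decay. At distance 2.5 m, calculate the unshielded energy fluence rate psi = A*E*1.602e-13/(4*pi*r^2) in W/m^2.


psi = A * E * 1.602e-13 / (4*pi*r^2)
psi = 5.2991e+11 * 2.04 * 1.602e-13 / (4*pi*2.5^2)
psi = 0.0022050 W/m^2

0.0022050


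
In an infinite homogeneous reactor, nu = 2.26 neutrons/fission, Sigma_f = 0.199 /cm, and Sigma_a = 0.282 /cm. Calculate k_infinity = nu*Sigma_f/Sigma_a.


k_inf = nu * Sigma_f / Sigma_a
k_inf = 2.26 * 0.199 / 0.282
k_inf = 1.5948

1.5948


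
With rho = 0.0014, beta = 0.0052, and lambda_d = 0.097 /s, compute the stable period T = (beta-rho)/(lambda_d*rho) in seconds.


T = (beta - rho) / (lambda_d * rho)
T = (0.0052 - 0.0014) / (0.097 * 0.0014)
T = 27.982 s

27.982


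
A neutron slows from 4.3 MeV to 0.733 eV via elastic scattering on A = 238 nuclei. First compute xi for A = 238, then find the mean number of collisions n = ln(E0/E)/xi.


xi = 1 + (A-1)^2/(2A)*ln((A-1)/(A+1)) = 0.008379872 (for A = 238)
n = ln(E0/E) / xi
n = ln(4.3e6 / 0.733) / 0.008379872
n = ln(5.866303e+06) / 0.008379872 = 1859.8

1859.8


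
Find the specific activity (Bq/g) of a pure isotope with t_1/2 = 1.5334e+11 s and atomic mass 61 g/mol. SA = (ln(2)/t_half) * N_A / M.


lambda = ln(2) / t_half = ln(2) / 1.5334e+11 = 4.520329e-12 /s
SA = lambda * N_A / M
SA = 4.520329e-12 * 6.022e23 / 61
SA = 4.4625e+10 Bq/g

4.4625e+10


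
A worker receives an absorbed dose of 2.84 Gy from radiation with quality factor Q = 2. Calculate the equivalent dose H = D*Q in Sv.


H = D * Q
H = 2.84 * 2
H = 5.6800 Sv

5.6800


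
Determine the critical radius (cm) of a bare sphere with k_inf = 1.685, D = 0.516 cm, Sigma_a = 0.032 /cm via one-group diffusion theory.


L^2 = D / Sigma_a = 0.516 / 0.032 = 16.12500 cm^2
B_m^2 = (k_inf - 1) / L^2 = (1.685 - 1) / 16.12500 = 0.04248062 /cm^2
For a bare sphere: B_g = pi/R, so R_c = pi / sqrt(B_m^2)
R_c = pi / sqrt(0.04248062) = 15.242 cm

15.242


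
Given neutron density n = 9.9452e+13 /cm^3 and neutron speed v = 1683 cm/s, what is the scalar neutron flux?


phi = n * v
phi = 9.9452e+13 * 1683
phi = 1.6738e+17 /cm^2/s

1.6738e+17


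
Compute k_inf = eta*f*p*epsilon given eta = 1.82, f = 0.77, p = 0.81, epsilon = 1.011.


k_inf = eta * f * p * epsilon
k_inf = 1.82 * 0.77 * 0.81 * 1.011
k_inf = 1.1476

1.1476


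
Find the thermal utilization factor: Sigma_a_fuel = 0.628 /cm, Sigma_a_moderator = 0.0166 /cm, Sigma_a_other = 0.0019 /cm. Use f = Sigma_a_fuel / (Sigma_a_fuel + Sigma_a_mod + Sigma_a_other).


f = Sigma_a_fuel / (Sigma_a_fuel + Sigma_a_mod + Sigma_a_other)
f = 0.628 / (0.628 + 0.0166 + 0.0019)
f = 0.97138

0.97138


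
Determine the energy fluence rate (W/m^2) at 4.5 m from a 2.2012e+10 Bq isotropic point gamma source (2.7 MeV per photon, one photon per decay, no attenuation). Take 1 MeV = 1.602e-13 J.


psi = A * E * 1.602e-13 / (4*pi*r^2)
psi = 2.2012e+10 * 2.7 * 1.602e-13 / (4*pi*4.5^2)
psi = 3.7415e-05 W/m^2

3.7415e-05


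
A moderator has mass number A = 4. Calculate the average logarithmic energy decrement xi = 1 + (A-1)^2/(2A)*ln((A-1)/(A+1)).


xi = 1 + (A-1)^2/(2A) * ln((A-1)/(A+1))
xi = 1 + (4-1)^2/(2*4) * ln((4-1)/(4 +1))
xi = 0.42532

0.42532


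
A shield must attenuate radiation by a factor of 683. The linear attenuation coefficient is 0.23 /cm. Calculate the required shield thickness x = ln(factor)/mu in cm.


x = ln(factor) / mu
x = ln(683) / 0.23
x = 28.376 cm

28.376


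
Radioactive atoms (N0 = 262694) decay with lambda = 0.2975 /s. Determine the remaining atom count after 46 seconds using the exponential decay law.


N = N0 * exp(-lambda * t)
N = 262694 * exp(-0.2975 * 46)
N = 0.29932

0.29932


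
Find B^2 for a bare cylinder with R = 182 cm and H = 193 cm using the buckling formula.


B^2 = (2.405/R)^2 + (pi/H)^2
B^2 = (2.405/182)^2 + (pi/193)^2
B^2 = 4.3958e-04 /cm^2

4.3958e-04


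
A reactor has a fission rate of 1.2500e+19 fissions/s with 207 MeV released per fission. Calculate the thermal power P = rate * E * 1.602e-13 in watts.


P = fission_rate * E_MeV * 1.602e-13
P = 1.2500e+19 * 207 * 1.602e-13
P = 4.1452e+08 W

4.1452e+08


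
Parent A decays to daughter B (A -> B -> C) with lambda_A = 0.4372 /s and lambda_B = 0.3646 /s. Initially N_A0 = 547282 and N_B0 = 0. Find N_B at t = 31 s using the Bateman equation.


N_B(t) = lambda_A * N_A0 / (lambda_B - lambda_A) * [exp(-lambda_A*t) - exp(-lambda_B*t)]
exp(-0.4372*31) = 1.299930e-06; exp(-0.3646*31) = 1.234080e-05
N_B = 0.4372 * 547282 / (0.3646 - 0.4372) * (1.299930e-06 - 1.234080e-05)
N_B = 36.388

36.388


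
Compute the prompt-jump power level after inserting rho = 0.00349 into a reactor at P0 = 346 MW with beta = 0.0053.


P1/P0 = beta / (beta - rho)
P1/P0 = 0.0053 / (0.0053 - 0.00349) = 2.928177
P1 = 346 * 2.928177 = 1013.1 MW

1013.1


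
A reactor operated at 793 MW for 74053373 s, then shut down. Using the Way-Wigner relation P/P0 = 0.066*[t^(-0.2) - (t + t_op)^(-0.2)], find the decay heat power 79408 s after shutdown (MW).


P/P0 = 0.066 * [t^(-0.2) - (t + t_op)^(-0.2)]
P/P0 = 0.066 * [79408^(-0.2) - (79408 + 74053373)^(-0.2)]
P/P0 = 0.066 * [0.1047194 - 0.02666846] = 0.005151362
P = 793 * 0.005151362 = 4.0850 MW

4.0850


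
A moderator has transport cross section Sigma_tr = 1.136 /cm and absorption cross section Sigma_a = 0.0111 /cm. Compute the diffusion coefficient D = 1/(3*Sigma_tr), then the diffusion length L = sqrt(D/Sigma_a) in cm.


D = 1 / (3 * Sigma_tr) = 1 / (3 * 1.136) = 0.2934272 cm
L = sqrt(D / Sigma_a)
L = sqrt(0.2934272 / 0.0111)
L = 5.1415 cm

5.1415


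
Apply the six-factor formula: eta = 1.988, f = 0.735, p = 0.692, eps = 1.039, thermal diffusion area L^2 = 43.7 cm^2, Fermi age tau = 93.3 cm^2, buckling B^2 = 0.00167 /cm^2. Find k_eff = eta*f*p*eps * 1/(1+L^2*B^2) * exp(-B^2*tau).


k_inf = eta*f*p*eps = 1.988*0.735*0.692*1.039 = 1.050571
P_TNL = 1/(1 + L^2*B^2) = 1/(1 + 43.7*0.00167) = 0.9319847
P_FNL = exp(-B^2*tau) = exp(-0.00167*93.3) = 0.8557209
k_eff = k_inf * P_TNL * P_FNL = 1.050571 * 0.9319847 * 0.8557209
k_eff = 0.83785

0.83785


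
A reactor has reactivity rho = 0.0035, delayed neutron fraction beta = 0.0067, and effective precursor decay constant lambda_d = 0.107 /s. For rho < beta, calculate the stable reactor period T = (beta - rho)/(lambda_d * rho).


T = (beta - rho) / (lambda_d * rho)
T = (0.0067 - 0.0035) / (0.107 * 0.0035)
T = 8.5447 s

8.5447


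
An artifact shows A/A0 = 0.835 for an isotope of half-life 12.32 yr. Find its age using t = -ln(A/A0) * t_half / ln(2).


lambda = ln(2) / t_half = ln(2) / 12.32 = 0.05626195 /yr
t = -ln(A/A0) / lambda
t = -ln(0.835) / 0.05626195
t = 3.2051 yr

3.2051


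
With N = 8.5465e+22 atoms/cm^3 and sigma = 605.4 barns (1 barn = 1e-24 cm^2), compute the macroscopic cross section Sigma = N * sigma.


Sigma = N * sigma_barns * 1e-24
Sigma = 8.5465e+22 * 605.4 * 1e-24
Sigma = 51.741 /cm

51.741


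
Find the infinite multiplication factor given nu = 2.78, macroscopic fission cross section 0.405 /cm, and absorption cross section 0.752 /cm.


k_inf = nu * Sigma_f / Sigma_a
k_inf = 2.78 * 0.405 / 0.752
k_inf = 1.4972

1.4972


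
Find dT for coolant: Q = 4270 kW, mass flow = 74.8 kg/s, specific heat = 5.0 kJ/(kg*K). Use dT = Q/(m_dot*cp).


dT = Q / (m_dot * cp)
dT = 4270 / (74.8 * 5.0)
dT = 11.417 C

11.417


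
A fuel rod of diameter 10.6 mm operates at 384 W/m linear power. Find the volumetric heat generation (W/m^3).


r = D / 2 / 1000 = 10.6 / 2 / 1000 = 0.0053 m
q''' = q' / (pi * r^2)
q''' = 384 / (pi * 0.0053^2)
q''' = 4.3514e+06 W/m^3

4.3514e+06


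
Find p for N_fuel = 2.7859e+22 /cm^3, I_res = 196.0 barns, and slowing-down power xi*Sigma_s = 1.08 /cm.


p = exp(-N * I * 1e-24 / (xi*Sigma_s))
p = exp(-2.7859e+22 * 196.0 * 1e-24 / 1.08)
p = 0.0063717

0.0063717


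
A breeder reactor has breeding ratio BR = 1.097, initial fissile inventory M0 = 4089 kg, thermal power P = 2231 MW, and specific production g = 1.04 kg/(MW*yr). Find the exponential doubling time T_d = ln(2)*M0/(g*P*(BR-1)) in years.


Breeding gain G = BR - 1 = 1.097 - 1 = 0.097
Fissile production rate = g * P * G = 1.04 * 2231 * 0.097 = 225.06328 kg/yr
T_d = ln(2) * M0 / (g * P * G)
T_d = ln(2) * 4089 / 225.06328 = 12.593 yr

12.593


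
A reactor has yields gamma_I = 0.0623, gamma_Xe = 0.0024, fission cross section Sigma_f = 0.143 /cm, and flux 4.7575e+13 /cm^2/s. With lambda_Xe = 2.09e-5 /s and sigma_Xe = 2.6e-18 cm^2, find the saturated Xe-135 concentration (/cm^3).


Xe_eq = (gamma_I + gamma_Xe) * Sigma_f * phi / (lambda_Xe + sigma_Xe * phi)
Numerator = (0.0623 + 0.0024) * 0.143 * 4.7575e+13 = 4.401687e+11
Denominator = 2.09e-5 + 2.6e-18 * 4.7575e+13 = 1.445950e-04
Xe_eq = 4.401687e+11 / 1.445950e-04 = 3.0441e+15 /cm^3

3.0441e+15


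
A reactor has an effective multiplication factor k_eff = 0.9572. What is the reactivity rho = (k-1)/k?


rho = (k_eff - 1) / k_eff
rho = (0.9572 - 1) / 0.9572
rho = -0.044714

-0.044714


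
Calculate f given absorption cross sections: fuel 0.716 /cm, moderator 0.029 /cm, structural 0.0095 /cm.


f = Sigma_a_fuel / (Sigma_a_fuel + Sigma_a_mod + Sigma_a_other)
f = 0.716 / (0.716 + 0.029 + 0.0095)
f = 0.94897

0.94897


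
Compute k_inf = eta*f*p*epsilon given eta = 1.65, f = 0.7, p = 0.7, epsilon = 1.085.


k_inf = eta * f * p * epsilon
k_inf = 1.65 * 0.7 * 0.7 * 1.085
k_inf = 0.87722

0.87722


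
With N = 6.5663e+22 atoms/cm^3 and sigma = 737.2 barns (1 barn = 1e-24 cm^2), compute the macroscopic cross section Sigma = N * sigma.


Sigma = N * sigma_barns * 1e-24
Sigma = 6.5663e+22 * 737.2 * 1e-24
Sigma = 48.407 /cm

48.407


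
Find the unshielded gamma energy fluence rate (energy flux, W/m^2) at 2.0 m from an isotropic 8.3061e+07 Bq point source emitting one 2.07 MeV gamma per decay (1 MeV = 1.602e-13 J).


psi = A * E * 1.602e-13 / (4*pi*r^2)
psi = 8.3061e+07 * 2.07 * 1.602e-13 / (4*pi*2.0^2)
psi = 5.4797e-07 W/m^2

5.4797e-07


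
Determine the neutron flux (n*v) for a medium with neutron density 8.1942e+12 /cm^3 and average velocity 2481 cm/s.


phi = n * v
phi = 8.1942e+12 * 2481
phi = 2.0330e+16 /cm^2/s

2.0330e+16


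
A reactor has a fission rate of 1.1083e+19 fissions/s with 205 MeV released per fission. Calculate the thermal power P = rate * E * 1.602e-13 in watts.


P = fission_rate * E_MeV * 1.602e-13
P = 1.1083e+19 * 205 * 1.602e-13
P = 3.6398e+08 W

3.6398e+08


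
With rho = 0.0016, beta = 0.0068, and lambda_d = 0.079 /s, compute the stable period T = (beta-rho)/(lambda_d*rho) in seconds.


T = (beta - rho) / (lambda_d * rho)
T = (0.0068 - 0.0016) / (0.079 * 0.0016)
T = 41.139 s

41.139


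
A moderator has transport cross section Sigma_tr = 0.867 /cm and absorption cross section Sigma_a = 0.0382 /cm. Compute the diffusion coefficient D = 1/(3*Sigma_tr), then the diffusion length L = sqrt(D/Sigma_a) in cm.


D = 1 / (3 * Sigma_tr) = 1 / (3 * 0.867) = 0.3844675 cm
L = sqrt(D / Sigma_a)
L = sqrt(0.3844675 / 0.0382)
L = 3.1725 cm

3.1725


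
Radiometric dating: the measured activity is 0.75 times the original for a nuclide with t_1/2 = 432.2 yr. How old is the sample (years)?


lambda = ln(2) / t_half = ln(2) / 432.2 = 0.001603765 /yr
t = -ln(A/A0) / lambda
t = -ln(0.75) / 0.001603765
t = 179.38 yr

179.38


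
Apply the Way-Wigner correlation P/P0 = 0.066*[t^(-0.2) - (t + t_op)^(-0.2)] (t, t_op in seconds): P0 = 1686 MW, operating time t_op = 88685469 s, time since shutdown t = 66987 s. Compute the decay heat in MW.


P/P0 = 0.066 * [t^(-0.2) - (t + t_op)^(-0.2)]
P/P0 = 0.066 * [66987^(-0.2) - (66987 + 88685469)^(-0.2)]
P/P0 = 0.066 * [0.1083433 - 0.02572551] = 0.005452774
P = 1686 * 0.005452774 = 9.1934 MW

9.1934


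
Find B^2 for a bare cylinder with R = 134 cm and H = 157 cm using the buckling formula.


B^2 = (2.405/R)^2 + (pi/H)^2
B^2 = (2.405/134)^2 + (pi/157)^2
B^2 = 7.2253e-04 /cm^2

7.2253e-04


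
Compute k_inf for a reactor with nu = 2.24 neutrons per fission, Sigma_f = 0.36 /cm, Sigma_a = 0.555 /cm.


k_inf = nu * Sigma_f / Sigma_a
k_inf = 2.24 * 0.36 / 0.555
k_inf = 1.4530

1.4530


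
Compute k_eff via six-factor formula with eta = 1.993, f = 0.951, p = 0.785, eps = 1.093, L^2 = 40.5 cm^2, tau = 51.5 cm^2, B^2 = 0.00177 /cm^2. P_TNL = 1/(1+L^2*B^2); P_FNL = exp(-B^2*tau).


k_inf = eta*f*p*eps = 1.993*0.951*0.785*1.093 = 1.626214
P_TNL = 1/(1 + L^2*B^2) = 1/(1 + 40.5*0.00177) = 0.9331100
P_FNL = exp(-B^2*tau) = exp(-0.00177*51.5) = 0.9128762
k_eff = k_inf * P_TNL * P_FNL = 1.626214 * 0.9331100 * 0.9128762
k_eff = 1.3852

1.3852


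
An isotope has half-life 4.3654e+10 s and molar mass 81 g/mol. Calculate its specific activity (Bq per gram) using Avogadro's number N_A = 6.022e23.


lambda = ln(2) / t_half = ln(2) / 4.3654e+10 = 1.587821e-11 /s
SA = lambda * N_A / M
SA = 1.587821e-11 * 6.022e23 / 81
SA = 1.1805e+11 Bq/g

1.1805e+11


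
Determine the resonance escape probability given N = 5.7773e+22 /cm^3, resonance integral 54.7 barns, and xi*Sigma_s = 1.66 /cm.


p = exp(-N * I * 1e-24 / (xi*Sigma_s))
p = exp(-5.7773e+22 * 54.7 * 1e-24 / 1.66)
p = 0.14901

0.14901


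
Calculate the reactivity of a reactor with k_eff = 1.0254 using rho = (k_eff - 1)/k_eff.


rho = (k_eff - 1) / k_eff
rho = (1.0254 - 1) / 1.0254
rho = 0.024771

0.024771


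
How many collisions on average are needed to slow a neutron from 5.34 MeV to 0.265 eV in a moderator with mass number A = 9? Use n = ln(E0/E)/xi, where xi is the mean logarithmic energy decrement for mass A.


xi = 1 + (A-1)^2/(2A)*ln((A-1)/(A+1)) = 0.2066007 (for A = 9)
n = ln(E0/E) / xi
n = ln(5.34e6 / 0.265) / 0.2066007
n = ln(2.015094e+07) / 0.2066007 = 81.407

81.407


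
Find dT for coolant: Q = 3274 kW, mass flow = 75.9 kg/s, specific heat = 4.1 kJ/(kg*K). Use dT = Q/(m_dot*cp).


dT = Q / (m_dot * cp)
dT = 3274 / (75.9 * 4.1)
dT = 10.521 C

10.521


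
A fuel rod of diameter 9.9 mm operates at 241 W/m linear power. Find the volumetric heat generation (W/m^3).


r = D / 2 / 1000 = 9.9 / 2 / 1000 = 0.00495 m
q''' = q' / (pi * r^2)
q''' = 241 / (pi * 0.00495^2)
q''' = 3.1308e+06 W/m^3

3.1308e+06


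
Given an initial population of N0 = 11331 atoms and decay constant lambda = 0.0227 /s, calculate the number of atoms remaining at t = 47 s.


N = N0 * exp(-lambda * t)
N = 11331 * exp(-0.0227 * 47)
N = 3898.7

3898.7


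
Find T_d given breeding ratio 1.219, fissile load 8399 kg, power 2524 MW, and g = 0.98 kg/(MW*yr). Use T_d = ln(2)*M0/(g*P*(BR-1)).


Breeding gain G = BR - 1 = 1.219 - 1 = 0.219
Fissile production rate = g * P * G = 0.98 * 2524 * 0.219 = 541.70088 kg/yr
T_d = ln(2) * M0 / (g * P * G)
T_d = ln(2) * 8399 / 541.70088 = 10.747 yr

10.747


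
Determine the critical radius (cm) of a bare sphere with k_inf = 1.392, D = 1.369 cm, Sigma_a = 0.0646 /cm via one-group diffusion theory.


L^2 = D / Sigma_a = 1.369 / 0.0646 = 21.19195 cm^2
B_m^2 = (k_inf - 1) / L^2 = (1.392 - 1) / 21.19195 = 0.01849759 /cm^2
For a bare sphere: B_g = pi/R, so R_c = pi / sqrt(B_m^2)
R_c = pi / sqrt(0.01849759) = 23.099 cm

23.099


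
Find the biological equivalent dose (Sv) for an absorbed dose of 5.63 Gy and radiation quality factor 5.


H = D * Q
H = 5.63 * 5
H = 28.150 Sv

28.150


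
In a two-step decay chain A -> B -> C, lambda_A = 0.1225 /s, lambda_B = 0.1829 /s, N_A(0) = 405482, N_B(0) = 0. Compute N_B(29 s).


N_B(t) = lambda_A * N_A0 / (lambda_B - lambda_A) * [exp(-lambda_A*t) - exp(-lambda_B*t)]
exp(-0.1225*29) = 0.02865292; exp(-0.1829*29) = 0.004971170
N_B = 0.1225 * 405482 / (0.1829 - 0.1225) * (0.02865292 - 0.004971170)
N_B = 19475

19475
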